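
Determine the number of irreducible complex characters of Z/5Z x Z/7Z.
35

Derivation: The number of irreducible complex representations of a finite group equals its number of conjugacy classes. Z/5Z x Z/7Z is abelian of order 35, so every element is its own conjugacy class: 35 classes, so Z/5Z x Z/7Z (order 35) has exactly 35 irreducible complex representations.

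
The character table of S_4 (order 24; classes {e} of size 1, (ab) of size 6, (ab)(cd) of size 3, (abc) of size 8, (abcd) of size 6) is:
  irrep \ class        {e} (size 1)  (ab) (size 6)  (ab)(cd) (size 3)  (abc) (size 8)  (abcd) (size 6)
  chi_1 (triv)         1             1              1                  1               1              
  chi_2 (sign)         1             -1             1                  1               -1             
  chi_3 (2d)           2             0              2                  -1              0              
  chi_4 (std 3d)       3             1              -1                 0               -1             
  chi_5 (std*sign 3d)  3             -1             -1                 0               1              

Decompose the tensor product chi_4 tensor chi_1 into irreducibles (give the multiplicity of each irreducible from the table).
chi_4 tensor chi_1 = chi_4 (all other irreducibles have multiplicity 0).

Solution. The character of a tensor product is the pointwise product (chi_4 * chi_1)(C) = chi_4(C) * chi_1(C):
  {e}: (3)*(1), (ab): (1)*(1), (ab)(cd): (-1)*(1), (abc): (0)*(1), (abcd): (-1)*(1)
so (chi_4 * chi_1) takes values
  {e} -> 3, (ab) -> 1, (ab)(cd) -> -1, (abc) -> 0, (abcd) -> -1.
Now take the inner product of this character with each irreducible chi from the table, <chi_4*chi_1, chi> = (1/24) sum_C |C| (chi_4*chi_1)(C) conj(chi(C)):
  <chi_4*chi_1, chi_1> = (1/24)[1*(3)*conj(1) + 6*(1)*conj(1) + 3*(-1)*conj(1) + 8*(0)*conj(1) + 6*(-1)*conj(1)]
      = (1/24)[(3) + (6) + (-3) + (0) + (-6)] = 0/24 = 0
  <chi_4*chi_1, chi_2> = (1/24)[1*(3)*conj(1) + 6*(1)*conj(-1) + 3*(-1)*conj(1) + 8*(0)*conj(1) + 6*(-1)*conj(-1)]
      = (1/24)[(3) + (-6) + (-3) + (0) + (6)] = 0/24 = 0
  <chi_4*chi_1, chi_3> = (1/24)[1*(3)*conj(2) + 6*(1)*conj(0) + 3*(-1)*conj(2) + 8*(0)*conj(-1) + 6*(-1)*conj(0)]
      = (1/24)[(6) + (0) + (-6) + (0) + (0)] = 0/24 = 0
  <chi_4*chi_1, chi_4> = (1/24)[1*(3)*conj(3) + 6*(1)*conj(1) + 3*(-1)*conj(-1) + 8*(0)*conj(0) + 6*(-1)*conj(-1)]
      = (1/24)[(9) + (6) + (3) + (0) + (6)] = 24/24 = 1
  <chi_4*chi_1, chi_5> = (1/24)[1*(3)*conj(3) + 6*(1)*conj(-1) + 3*(-1)*conj(-1) + 8*(0)*conj(0) + 6*(-1)*conj(1)]
      = (1/24)[(9) + (-6) + (3) + (0) + (-6)] = 0/24 = 0
Hence the multiplicities are chi_4: 1. Dimension check: dim(chi_4)*dim(chi_1) = 3*1 = 3 and sum (mult * dim) = 1*3 = 3.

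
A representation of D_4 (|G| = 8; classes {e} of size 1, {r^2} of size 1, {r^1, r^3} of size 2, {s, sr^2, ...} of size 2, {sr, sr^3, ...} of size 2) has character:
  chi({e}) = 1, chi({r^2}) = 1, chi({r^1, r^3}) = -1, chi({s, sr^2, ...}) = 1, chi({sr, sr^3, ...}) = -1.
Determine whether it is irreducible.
Irreducible: <chi, chi> = 1.

Details: <chi, chi> = (1/|G|) sum_C |C| * |chi(C)|^2 = (1/8)[1*|1|^2 + 1*|1|^2 + 2*|-1|^2 + 2*|1|^2 + 2*|-1|^2]
  = (1/8)[(1) + (1) + (2) + (2) + (2)] = 8/8 = 1.
A character is irreducible iff <chi, chi> = 1, so this representation is irreducible.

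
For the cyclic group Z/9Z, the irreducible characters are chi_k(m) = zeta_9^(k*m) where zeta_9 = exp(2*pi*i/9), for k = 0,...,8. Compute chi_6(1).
chi_6(1) = zeta_9^6 = exp(-2*I*pi/3)

Argument: chi_6(1) = zeta_9^(6*1) = zeta_9^6. Since zeta_9^9 = 1, this equals zeta_9^6 = exp(2*pi*i*6/9) = exp(-2*I*pi/3).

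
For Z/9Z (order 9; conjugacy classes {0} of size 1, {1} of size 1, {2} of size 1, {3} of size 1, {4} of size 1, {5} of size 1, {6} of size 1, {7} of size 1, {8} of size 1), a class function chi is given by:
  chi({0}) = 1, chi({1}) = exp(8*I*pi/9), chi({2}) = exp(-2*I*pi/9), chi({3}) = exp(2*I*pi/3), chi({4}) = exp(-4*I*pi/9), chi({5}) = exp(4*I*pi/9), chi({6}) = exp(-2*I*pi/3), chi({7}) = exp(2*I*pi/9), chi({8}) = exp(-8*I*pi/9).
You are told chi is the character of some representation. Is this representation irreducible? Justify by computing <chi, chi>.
Irreducible: <chi, chi> = 1.

Argument: <chi, chi> = (1/|G|) sum_C |C| * |chi(C)|^2 = (1/9)[1*|1|^2 + 1*|exp(8*I*pi/9)|^2 + 1*|exp(-2*I*pi/9)|^2 + 1*|exp(2*I*pi/3)|^2 + 1*|exp(-4*I*pi/9)|^2 + 1*|exp(4*I*pi/9)|^2 + 1*|exp(-2*I*pi/3)|^2 + 1*|exp(2*I*pi/9)|^2 + 1*|exp(-8*I*pi/9)|^2]
  = (1/9)[(1) + (1) + (1) + (1) + (1) + (1) + (1) + (1) + (1)] = 9/9 = 1.
(Exp terms are combined using exp(i*s)*conj(exp(i*t)) = exp(i*(s-t)), and sums of them are collapsed using the identity that for every m > 1 the m distinct m-th roots of unity sum to 0, e.g. 1 + exp(2*I*pi/3) + exp(-2*I*pi/3) = 0.)
A character is irreducible iff <chi, chi> = 1, so this representation is irreducible.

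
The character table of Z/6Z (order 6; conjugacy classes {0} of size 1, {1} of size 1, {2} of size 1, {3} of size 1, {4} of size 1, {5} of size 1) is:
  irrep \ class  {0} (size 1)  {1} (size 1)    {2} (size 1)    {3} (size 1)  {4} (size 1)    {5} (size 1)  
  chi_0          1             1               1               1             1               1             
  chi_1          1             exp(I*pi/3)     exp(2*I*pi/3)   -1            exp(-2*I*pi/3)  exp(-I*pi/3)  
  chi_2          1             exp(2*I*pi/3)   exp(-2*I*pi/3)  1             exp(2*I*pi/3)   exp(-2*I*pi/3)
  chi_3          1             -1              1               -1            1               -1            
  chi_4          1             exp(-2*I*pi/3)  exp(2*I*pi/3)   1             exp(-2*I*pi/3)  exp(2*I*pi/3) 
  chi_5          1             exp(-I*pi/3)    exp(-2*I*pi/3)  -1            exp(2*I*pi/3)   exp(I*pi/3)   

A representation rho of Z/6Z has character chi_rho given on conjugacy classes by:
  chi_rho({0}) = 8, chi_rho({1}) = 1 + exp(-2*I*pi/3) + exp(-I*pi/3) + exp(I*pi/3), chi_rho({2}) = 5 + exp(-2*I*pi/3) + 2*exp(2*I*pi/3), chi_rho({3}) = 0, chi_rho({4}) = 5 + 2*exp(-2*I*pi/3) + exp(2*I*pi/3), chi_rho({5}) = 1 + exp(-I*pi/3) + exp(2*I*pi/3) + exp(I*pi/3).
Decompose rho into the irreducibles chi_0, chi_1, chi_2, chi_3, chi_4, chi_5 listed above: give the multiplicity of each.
Multiplicities: chi_0: 3, chi_1: 1, chi_2: 0, chi_3: 2, chi_4: 1, chi_5: 1.

Solution. Use <chi_rho, chi> = (1/|G|) sum_C |C| * chi_rho(C) * conj(chi(C)) with |G| = 6 for each irreducible chi in the table:
  <chi_rho, chi_0> = (1/6)[1*(8)*conj(1) + 1*(1 + exp(-2*I*pi/3) + exp(-I*pi/3) + exp(I*pi/3))*conj(1) + 1*(5 + exp(-2*I*pi/3) + 2*exp(2*I*pi/3))*conj(1) + 1*(0)*conj(1) + 1*(5 + 2*exp(-2*I*pi/3) + exp(2*I*pi/3))*conj(1) + 1*(1 + exp(-I*pi/3) + exp(2*I*pi/3) + exp(I*pi/3))*conj(1)]
      = (1/6)[(8) + (1 + exp(-2*I*pi/3) + exp(-I*pi/3) + exp(I*pi/3)) + (5 + exp(-2*I*pi/3) + 2*exp(2*I*pi/3)) + (0) + (5 + 2*exp(-2*I*pi/3) + exp(2*I*pi/3)) + (1 + exp(-I*pi/3) + exp(2*I*pi/3) + exp(I*pi/3))] = 18/6 = 3
  <chi_rho, chi_1> = (1/6)[1*(8)*conj(1) + 1*(1 + exp(-2*I*pi/3) + exp(-I*pi/3) + exp(I*pi/3))*conj(exp(I*pi/3)) + 1*(5 + exp(-2*I*pi/3) + 2*exp(2*I*pi/3))*conj(exp(2*I*pi/3)) + 1*(0)*conj(-1) + 1*(5 + 2*exp(-2*I*pi/3) + exp(2*I*pi/3))*conj(exp(-2*I*pi/3)) + 1*(1 + exp(-I*pi/3) + exp(2*I*pi/3) + exp(I*pi/3))*conj(exp(-I*pi/3))]
      = (1/6)[(8) + (exp(-2*I*pi/3) + exp(-I*pi/3)) + (2 + 5*exp(-2*I*pi/3) + exp(2*I*pi/3)) + (0) + (2 + exp(-2*I*pi/3) + 5*exp(2*I*pi/3)) + (exp(2*I*pi/3) + exp(I*pi/3))] = 6/6 = 1
  <chi_rho, chi_2> = (1/6)[1*(8)*conj(1) + 1*(1 + exp(-2*I*pi/3) + exp(-I*pi/3) + exp(I*pi/3))*conj(exp(2*I*pi/3)) + 1*(5 + exp(-2*I*pi/3) + 2*exp(2*I*pi/3))*conj(exp(-2*I*pi/3)) + 1*(0)*conj(1) + 1*(5 + 2*exp(-2*I*pi/3) + exp(2*I*pi/3))*conj(exp(2*I*pi/3)) + 1*(1 + exp(-I*pi/3) + exp(2*I*pi/3) + exp(I*pi/3))*conj(exp(-2*I*pi/3))]
      = (1/6)[(8) + (-1 + exp(-2*I*pi/3) + exp(-I*pi/3) + exp(2*I*pi/3)) + (1 + 2*exp(-2*I*pi/3) + 5*exp(2*I*pi/3)) + (0) + (1 + 5*exp(-2*I*pi/3) + 2*exp(2*I*pi/3)) + (-1 + exp(-2*I*pi/3) + exp(2*I*pi/3) + exp(I*pi/3))] = 0/6 = 0
  <chi_rho, chi_3> = (1/6)[1*(8)*conj(1) + 1*(1 + exp(-2*I*pi/3) + exp(-I*pi/3) + exp(I*pi/3))*conj(-1) + 1*(5 + exp(-2*I*pi/3) + 2*exp(2*I*pi/3))*conj(1) + 1*(0)*conj(-1) + 1*(5 + 2*exp(-2*I*pi/3) + exp(2*I*pi/3))*conj(1) + 1*(1 + exp(-I*pi/3) + exp(2*I*pi/3) + exp(I*pi/3))*conj(-1)]
      = (1/6)[(8) + (-1 - exp(I*pi/3) - exp(-I*pi/3) - exp(-2*I*pi/3)) + (5 + exp(-2*I*pi/3) + 2*exp(2*I*pi/3)) + (0) + (5 + 2*exp(-2*I*pi/3) + exp(2*I*pi/3)) + (-1 - exp(I*pi/3) - exp(2*I*pi/3) - exp(-I*pi/3))] = 12/6 = 2
  <chi_rho, chi_4> = (1/6)[1*(8)*conj(1) + 1*(1 + exp(-2*I*pi/3) + exp(-I*pi/3) + exp(I*pi/3))*conj(exp(-2*I*pi/3)) + 1*(5 + exp(-2*I*pi/3) + 2*exp(2*I*pi/3))*conj(exp(2*I*pi/3)) + 1*(0)*conj(1) + 1*(5 + 2*exp(-2*I*pi/3) + exp(2*I*pi/3))*conj(exp(-2*I*pi/3)) + 1*(1 + exp(-I*pi/3) + exp(2*I*pi/3) + exp(I*pi/3))*conj(exp(2*I*pi/3))]
      = (1/6)[(8) + (exp(2*I*pi/3) + exp(I*pi/3)) + (2 + 5*exp(-2*I*pi/3) + exp(2*I*pi/3)) + (0) + (2 + exp(-2*I*pi/3) + 5*exp(2*I*pi/3)) + (exp(-2*I*pi/3) + exp(-I*pi/3))] = 6/6 = 1
  <chi_rho, chi_5> = (1/6)[1*(8)*conj(1) + 1*(1 + exp(-2*I*pi/3) + exp(-I*pi/3) + exp(I*pi/3))*conj(exp(-I*pi/3)) + 1*(5 + exp(-2*I*pi/3) + 2*exp(2*I*pi/3))*conj(exp(-2*I*pi/3)) + 1*(0)*conj(-1) + 1*(5 + 2*exp(-2*I*pi/3) + exp(2*I*pi/3))*conj(exp(2*I*pi/3)) + 1*(1 + exp(-I*pi/3) + exp(2*I*pi/3) + exp(I*pi/3))*conj(exp(I*pi/3))]
      = (1/6)[(8) + (1 + exp(-I*pi/3) + exp(2*I*pi/3) + exp(I*pi/3)) + (1 + 2*exp(-2*I*pi/3) + 5*exp(2*I*pi/3)) + (0) + (1 + 5*exp(-2*I*pi/3) + 2*exp(2*I*pi/3)) + (1 + exp(-2*I*pi/3) + exp(-I*pi/3) + exp(I*pi/3))] = 6/6 = 1
(Exp terms are combined using exp(i*s)*conj(exp(i*t)) = exp(i*(s-t)), and sums of them are collapsed using the identity that for every m > 1 the m distinct m-th roots of unity sum to 0, e.g. 1 + exp(2*I*pi/3) + exp(-2*I*pi/3) = 0.)
Dimension check: dim(rho) = sum (mult * dim) = 3*1 + 1*1 + 0*1 + 2*1 + 1*1 + 1*1 = 8 = chi_rho(e) = 8.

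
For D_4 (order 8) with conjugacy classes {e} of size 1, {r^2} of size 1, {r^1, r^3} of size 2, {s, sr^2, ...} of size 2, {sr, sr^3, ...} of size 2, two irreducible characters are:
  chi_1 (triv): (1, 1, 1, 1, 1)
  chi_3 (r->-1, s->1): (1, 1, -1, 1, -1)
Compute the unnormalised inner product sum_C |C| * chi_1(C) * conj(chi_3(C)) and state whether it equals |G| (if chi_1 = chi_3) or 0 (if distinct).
Sum = 0; so <chi_1, chi_3> = 0 (distinct irreducibles are orthogonal).

Explanation: Compute term by term over conjugacy classes (|C| * chi_1(C) * conj(chi_3(C))):
  1*(1)*conj(1) + 1*(1)*conj(1) + 2*(1)*conj(-1) + 2*(1)*conj(1) + 2*(1)*conj(-1)
  = (1) + (1) + (-2) + (2) + (-2)
  = 0.
Dividing by |G| = 8 gives 0/8 = 0, matching the row-orthogonality relation <chi_1, chi_3> = [chi_1 = chi_3].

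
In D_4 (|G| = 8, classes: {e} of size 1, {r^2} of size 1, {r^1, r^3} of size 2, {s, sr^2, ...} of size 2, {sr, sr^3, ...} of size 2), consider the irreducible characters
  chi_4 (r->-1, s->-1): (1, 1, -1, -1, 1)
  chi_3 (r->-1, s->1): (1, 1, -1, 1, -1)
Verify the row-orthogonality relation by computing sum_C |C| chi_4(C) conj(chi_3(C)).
Sum = 0; so <chi_4, chi_3> = 0 (distinct irreducibles are orthogonal).

Derivation: Compute term by term over conjugacy classes (|C| * chi_4(C) * conj(chi_3(C))):
  1*(1)*conj(1) + 1*(1)*conj(1) + 2*(-1)*conj(-1) + 2*(-1)*conj(1) + 2*(1)*conj(-1)
  = (1) + (1) + (2) + (-2) + (-2)
  = 0.
Dividing by |G| = 8 gives 0/8 = 0, matching the row-orthogonality relation <chi_4, chi_3> = [chi_4 = chi_3].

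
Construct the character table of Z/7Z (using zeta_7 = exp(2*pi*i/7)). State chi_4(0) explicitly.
Character table of Z/7Z (irreps indexed chi_0,...,chi_6 with chi_k(m) = zeta_7^(k*m), zeta_7 = exp(2*pi*i/7)):
  irrep \ class  {0} (size 1)  {1} (size 1)    {2} (size 1)    {3} (size 1)    {4} (size 1)    {5} (size 1)    {6} (size 1)  
  chi_0          1             1               1               1               1               1               1             
  chi_1          1             exp(2*I*pi/7)   exp(4*I*pi/7)   exp(6*I*pi/7)   exp(-6*I*pi/7)  exp(-4*I*pi/7)  exp(-2*I*pi/7)
  chi_2          1             exp(4*I*pi/7)   exp(-6*I*pi/7)  exp(-2*I*pi/7)  exp(2*I*pi/7)   exp(6*I*pi/7)   exp(-4*I*pi/7)
  chi_3          1             exp(6*I*pi/7)   exp(-2*I*pi/7)  exp(4*I*pi/7)   exp(-4*I*pi/7)  exp(2*I*pi/7)   exp(-6*I*pi/7)
  chi_4          1             exp(-6*I*pi/7)  exp(2*I*pi/7)   exp(-4*I*pi/7)  exp(4*I*pi/7)   exp(-2*I*pi/7)  exp(6*I*pi/7) 
  chi_5          1             exp(-4*I*pi/7)  exp(6*I*pi/7)   exp(2*I*pi/7)   exp(-2*I*pi/7)  exp(-6*I*pi/7)  exp(4*I*pi/7) 
  chi_6          1             exp(-2*I*pi/7)  exp(-4*I*pi/7)  exp(-6*I*pi/7)  exp(6*I*pi/7)   exp(4*I*pi/7)   exp(2*I*pi/7) 

Spot check: chi_4(0) = zeta_7^(4*0) = zeta_7^0 = 1.

Derivation: Z/7Z is abelian, so all 7 irreducible complex representations are 1-dimensional. They are given by chi_k(m) = zeta_7^(k*m) for k = 0,...,6. Row orthogonality: sum_m chi_k(m) conj(chi_l(m)) = 7 * [k = l].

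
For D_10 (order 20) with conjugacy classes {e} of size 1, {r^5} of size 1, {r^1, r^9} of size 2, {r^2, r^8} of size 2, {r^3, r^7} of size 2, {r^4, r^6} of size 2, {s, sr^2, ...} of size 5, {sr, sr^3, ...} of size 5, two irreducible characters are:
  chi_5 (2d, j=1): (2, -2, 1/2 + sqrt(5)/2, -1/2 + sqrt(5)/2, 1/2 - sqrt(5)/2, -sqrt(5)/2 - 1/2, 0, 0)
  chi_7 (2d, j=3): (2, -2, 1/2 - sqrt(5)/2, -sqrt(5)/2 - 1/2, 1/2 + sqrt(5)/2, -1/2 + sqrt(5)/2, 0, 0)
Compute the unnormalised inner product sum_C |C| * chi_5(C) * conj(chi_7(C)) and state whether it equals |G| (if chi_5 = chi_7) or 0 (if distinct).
Sum = 0; so <chi_5, chi_7> = 0 (distinct irreducibles are orthogonal).

Working: Compute term by term over conjugacy classes (|C| * chi_5(C) * conj(chi_7(C))):
  1*(2)*conj(2) + 1*(-2)*conj(-2) + 2*(1/2 + sqrt(5)/2)*conj(1/2 - sqrt(5)/2) + 2*(-1/2 + sqrt(5)/2)*conj(-sqrt(5)/2 - 1/2) + 2*(1/2 - sqrt(5)/2)*conj(1/2 + sqrt(5)/2) + 2*(-sqrt(5)/2 - 1/2)*conj(-1/2 + sqrt(5)/2) + 5*(0)*conj(0) + 5*(0)*conj(0)
  = (4) + (4) + (-2) + (-2) + (-2) + (-2) + (0) + (0)
  = 0.
Dividing by |G| = 20 gives 0/20 = 0, matching the row-orthogonality relation <chi_5, chi_7> = [chi_5 = chi_7].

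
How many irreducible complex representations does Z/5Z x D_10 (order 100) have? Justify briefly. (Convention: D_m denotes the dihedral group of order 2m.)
40

Proof sketch: The number of irreducible complex representations of a finite group equals its number of conjugacy classes. For a direct product, #classes(G x H) = #classes(G) * #classes(H). Z/5Z has 5 classes (abelian), D_10 has 8 classes, so 5 * 8 = 40, so Z/5Z x D_10 (order 100) has exactly 40 irreducible complex representations.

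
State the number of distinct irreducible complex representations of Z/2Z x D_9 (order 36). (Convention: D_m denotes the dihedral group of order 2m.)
12

The number of irreducible complex representations of a finite group equals its number of conjugacy classes. For a direct product, #classes(G x H) = #classes(G) * #classes(H). Z/2Z has 2 classes (abelian), D_9 has 6 classes, so 2 * 6 = 12, so Z/2Z x D_9 (order 36) has exactly 12 irreducible complex representations.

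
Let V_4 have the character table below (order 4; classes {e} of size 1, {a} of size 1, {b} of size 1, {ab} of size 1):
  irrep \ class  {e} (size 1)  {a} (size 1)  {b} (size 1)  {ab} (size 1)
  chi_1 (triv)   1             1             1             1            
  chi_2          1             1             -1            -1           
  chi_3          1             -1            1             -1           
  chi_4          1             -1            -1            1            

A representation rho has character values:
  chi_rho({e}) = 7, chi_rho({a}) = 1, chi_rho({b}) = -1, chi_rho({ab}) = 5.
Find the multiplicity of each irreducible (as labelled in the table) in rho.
Multiplicities: chi_1: 3, chi_2: 1, chi_3: 0, chi_4: 3.

Explanation: Use <chi_rho, chi> = (1/|G|) sum_C |C| * chi_rho(C) * conj(chi(C)) with |G| = 4 for each irreducible chi in the table:
  <chi_rho, chi_1> = (1/4)[1*(7)*conj(1) + 1*(1)*conj(1) + 1*(-1)*conj(1) + 1*(5)*conj(1)]
      = (1/4)[(7) + (1) + (-1) + (5)] = 12/4 = 3
  <chi_rho, chi_2> = (1/4)[1*(7)*conj(1) + 1*(1)*conj(1) + 1*(-1)*conj(-1) + 1*(5)*conj(-1)]
      = (1/4)[(7) + (1) + (1) + (-5)] = 4/4 = 1
  <chi_rho, chi_3> = (1/4)[1*(7)*conj(1) + 1*(1)*conj(-1) + 1*(-1)*conj(1) + 1*(5)*conj(-1)]
      = (1/4)[(7) + (-1) + (-1) + (-5)] = 0/4 = 0
  <chi_rho, chi_4> = (1/4)[1*(7)*conj(1) + 1*(1)*conj(-1) + 1*(-1)*conj(-1) + 1*(5)*conj(1)]
      = (1/4)[(7) + (-1) + (1) + (5)] = 12/4 = 3
Dimension check: dim(rho) = sum (mult * dim) = 3*1 + 1*1 + 0*1 + 3*1 = 7 = chi_rho(e) = 7.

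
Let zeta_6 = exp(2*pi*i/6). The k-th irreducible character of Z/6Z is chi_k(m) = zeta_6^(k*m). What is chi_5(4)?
chi_5(4) = zeta_6^20 = exp(2*I*pi/3)

Details: chi_5(4) = zeta_6^(5*4) = zeta_6^20. Since zeta_6^6 = 1, this equals zeta_6^2 = exp(2*pi*i*2/6) = exp(2*I*pi/3).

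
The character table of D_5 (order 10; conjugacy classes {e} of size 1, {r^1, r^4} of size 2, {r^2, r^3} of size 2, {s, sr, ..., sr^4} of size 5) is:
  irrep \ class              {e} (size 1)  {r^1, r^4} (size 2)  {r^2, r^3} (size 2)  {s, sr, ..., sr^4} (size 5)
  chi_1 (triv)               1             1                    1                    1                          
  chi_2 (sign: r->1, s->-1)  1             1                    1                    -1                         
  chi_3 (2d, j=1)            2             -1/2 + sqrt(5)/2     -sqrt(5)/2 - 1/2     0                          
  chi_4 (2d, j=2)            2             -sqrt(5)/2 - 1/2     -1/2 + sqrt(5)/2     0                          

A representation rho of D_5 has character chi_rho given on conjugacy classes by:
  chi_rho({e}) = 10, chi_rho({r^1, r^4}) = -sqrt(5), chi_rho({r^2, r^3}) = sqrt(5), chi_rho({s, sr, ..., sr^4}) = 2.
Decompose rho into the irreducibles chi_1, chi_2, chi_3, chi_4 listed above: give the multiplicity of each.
Multiplicities: chi_1: 2, chi_2: 0, chi_3: 1, chi_4: 3.

Proof sketch: Use <chi_rho, chi> = (1/|G|) sum_C |C| * chi_rho(C) * conj(chi(C)) with |G| = 10 for each irreducible chi in the table:
  <chi_rho, chi_1> = (1/10)[1*(10)*conj(1) + 2*(-sqrt(5))*conj(1) + 2*(sqrt(5))*conj(1) + 5*(2)*conj(1)]
      = (1/10)[(10) + (-2*sqrt(5)) + (2*sqrt(5)) + (10)] = 20/10 = 2
  <chi_rho, chi_2> = (1/10)[1*(10)*conj(1) + 2*(-sqrt(5))*conj(1) + 2*(sqrt(5))*conj(1) + 5*(2)*conj(-1)]
      = (1/10)[(10) + (-2*sqrt(5)) + (2*sqrt(5)) + (-10)] = 0/10 = 0
  <chi_rho, chi_3> = (1/10)[1*(10)*conj(2) + 2*(-sqrt(5))*conj(-1/2 + sqrt(5)/2) + 2*(sqrt(5))*conj(-sqrt(5)/2 - 1/2) + 5*(2)*conj(0)]
      = (1/10)[(20) + (-5 + sqrt(5)) + (-5 - sqrt(5)) + (0)] = 10/10 = 1
  <chi_rho, chi_4> = (1/10)[1*(10)*conj(2) + 2*(-sqrt(5))*conj(-sqrt(5)/2 - 1/2) + 2*(sqrt(5))*conj(-1/2 + sqrt(5)/2) + 5*(2)*conj(0)]
      = (1/10)[(20) + (sqrt(5) + 5) + (5 - sqrt(5)) + (0)] = 30/10 = 3
Dimension check: dim(rho) = sum (mult * dim) = 2*1 + 0*1 + 1*2 + 3*2 = 10 = chi_rho(e) = 10.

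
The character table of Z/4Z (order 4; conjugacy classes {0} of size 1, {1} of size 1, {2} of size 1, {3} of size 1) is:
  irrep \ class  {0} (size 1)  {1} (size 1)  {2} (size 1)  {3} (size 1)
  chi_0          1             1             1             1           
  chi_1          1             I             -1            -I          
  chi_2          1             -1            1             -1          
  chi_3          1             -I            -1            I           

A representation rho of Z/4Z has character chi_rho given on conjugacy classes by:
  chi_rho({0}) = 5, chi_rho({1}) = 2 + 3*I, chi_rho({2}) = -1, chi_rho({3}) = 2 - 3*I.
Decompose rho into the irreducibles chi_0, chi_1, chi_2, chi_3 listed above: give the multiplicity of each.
Multiplicities: chi_0: 2, chi_1: 3, chi_2: 0, chi_3: 0.

Derivation: Use <chi_rho, chi> = (1/|G|) sum_C |C| * chi_rho(C) * conj(chi(C)) with |G| = 4 for each irreducible chi in the table:
  <chi_rho, chi_0> = (1/4)[1*(5)*conj(1) + 1*(2 + 3*I)*conj(1) + 1*(-1)*conj(1) + 1*(2 - 3*I)*conj(1)]
      = (1/4)[(5) + (2 + 3*I) + (-1) + (2 - 3*I)] = 8/4 = 2
  <chi_rho, chi_1> = (1/4)[1*(5)*conj(1) + 1*(2 + 3*I)*conj(I) + 1*(-1)*conj(-1) + 1*(2 - 3*I)*conj(-I)]
      = (1/4)[(5) + (3 - 2*I) + (1) + (3 + 2*I)] = 12/4 = 3
  <chi_rho, chi_2> = (1/4)[1*(5)*conj(1) + 1*(2 + 3*I)*conj(-1) + 1*(-1)*conj(1) + 1*(2 - 3*I)*conj(-1)]
      = (1/4)[(5) + (-2 - 3*I) + (-1) + (-2 + 3*I)] = 0/4 = 0
  <chi_rho, chi_3> = (1/4)[1*(5)*conj(1) + 1*(2 + 3*I)*conj(-I) + 1*(-1)*conj(-1) + 1*(2 - 3*I)*conj(I)]
      = (1/4)[(5) + (-3 + 2*I) + (1) + (-3 - 2*I)] = 0/4 = 0
(Exp terms are combined using exp(i*s)*conj(exp(i*t)) = exp(i*(s-t)), and sums of them are collapsed using the identity that for every m > 1 the m distinct m-th roots of unity sum to 0, e.g. 1 + exp(2*I*pi/3) + exp(-2*I*pi/3) = 0.)
Dimension check: dim(rho) = sum (mult * dim) = 2*1 + 3*1 + 0*1 + 0*1 = 5 = chi_rho(e) = 5.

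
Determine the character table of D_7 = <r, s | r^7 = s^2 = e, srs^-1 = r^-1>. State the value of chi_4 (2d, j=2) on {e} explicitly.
Conjugacy classes: {e} of size 1, {r^1, r^6} of size 2, {r^2, r^5} of size 2, {r^3, r^4} of size 2, {s, sr, ..., sr^6} of size 7.
Character table:
  irrep \ class              {e} (size 1)  {r^1, r^6} (size 2)  {r^2, r^5} (size 2)  {r^3, r^4} (size 2)  {s, sr, ..., sr^6} (size 7)
  chi_1 (triv)               1             1                    1                    1                    1                          
  chi_2 (sign: r->1, s->-1)  1             1                    1                    1                    -1                         
  chi_3 (2d, j=1)            2             2*cos(2*pi/7)        -2*cos(3*pi/7)       -2*cos(pi/7)         0                          
  chi_4 (2d, j=2)            2             -2*cos(3*pi/7)       -2*cos(pi/7)         2*cos(2*pi/7)        0                          
  chi_5 (2d, j=3)            2             -2*cos(pi/7)         2*cos(2*pi/7)        -2*cos(3*pi/7)       0                          

Spot check: chi_4 (2d, j=2) on {e} = 2.

Argument: D_7 has order 2*7 = 14 with 5 conjugacy classes, hence 5 irreducibles. Sum of squared dims 1 + 1 + 4 + 4 + 4 = 14 = |G|. Linear characters come from the abelianisation; the 2-dimensional irreps have character r^k -> 2*cos(2*pi*j*k/7), reflections -> 0.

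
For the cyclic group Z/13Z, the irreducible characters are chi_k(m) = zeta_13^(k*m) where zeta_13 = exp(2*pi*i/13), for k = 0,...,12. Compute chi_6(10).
chi_6(10) = zeta_13^60 = exp(-10*I*pi/13)

Solution. chi_6(10) = zeta_13^(6*10) = zeta_13^60. Since zeta_13^13 = 1, this equals zeta_13^8 = exp(2*pi*i*8/13) = exp(-10*I*pi/13).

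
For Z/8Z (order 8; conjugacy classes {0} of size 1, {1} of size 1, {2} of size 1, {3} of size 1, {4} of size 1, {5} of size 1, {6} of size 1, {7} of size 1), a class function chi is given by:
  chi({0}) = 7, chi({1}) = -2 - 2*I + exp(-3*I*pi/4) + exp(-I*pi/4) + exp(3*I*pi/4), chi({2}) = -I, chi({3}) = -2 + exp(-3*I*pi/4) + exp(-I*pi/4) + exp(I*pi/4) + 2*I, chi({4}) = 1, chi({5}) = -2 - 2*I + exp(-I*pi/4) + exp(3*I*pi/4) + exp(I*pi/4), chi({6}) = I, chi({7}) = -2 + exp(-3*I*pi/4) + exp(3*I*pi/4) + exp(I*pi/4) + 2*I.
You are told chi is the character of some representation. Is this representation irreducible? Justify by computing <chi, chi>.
Not irreducible (reducible): <chi, chi> = 11 > 1.

Explanation: <chi, chi> = (1/|G|) sum_C |C| * |chi(C)|^2 = (1/8)[1*|7|^2 + 1*|-2 - 2*I + exp(-3*I*pi/4) + exp(-I*pi/4) + exp(3*I*pi/4)|^2 + 1*|-I|^2 + 1*|-2 + exp(-3*I*pi/4) + exp(-I*pi/4) + exp(I*pi/4) + 2*I|^2 + 1*|1|^2 + 1*|-2 - 2*I + exp(-I*pi/4) + exp(3*I*pi/4) + exp(I*pi/4)|^2 + 1*|I|^2 + 1*|-2 + exp(-3*I*pi/4) + exp(3*I*pi/4) + exp(I*pi/4) + 2*I|^2]
  = (1/8)[(49) + (9 - 6*exp(3*I*pi/4) - 2*exp(-I*pi/4) - 4*exp(-3*I*pi/4)) + (1) + (9 - 4*exp(I*pi/4) - 2*exp(3*I*pi/4) - 6*exp(-I*pi/4)) + (1) + (9 - 4*exp(I*pi/4) - 2*exp(3*I*pi/4) - 6*exp(-I*pi/4)) + (1) + (9 - 6*exp(3*I*pi/4) - 2*exp(-I*pi/4) - 4*exp(-3*I*pi/4))] = 88/8 = 11.
(Exp terms are combined using exp(i*s)*conj(exp(i*t)) = exp(i*(s-t)), and sums of them are collapsed using the identity that for every m > 1 the m distinct m-th roots of unity sum to 0, e.g. 1 + exp(2*I*pi/3) + exp(-2*I*pi/3) = 0.)
A character is irreducible iff <chi, chi> = 1, so this representation is reducible.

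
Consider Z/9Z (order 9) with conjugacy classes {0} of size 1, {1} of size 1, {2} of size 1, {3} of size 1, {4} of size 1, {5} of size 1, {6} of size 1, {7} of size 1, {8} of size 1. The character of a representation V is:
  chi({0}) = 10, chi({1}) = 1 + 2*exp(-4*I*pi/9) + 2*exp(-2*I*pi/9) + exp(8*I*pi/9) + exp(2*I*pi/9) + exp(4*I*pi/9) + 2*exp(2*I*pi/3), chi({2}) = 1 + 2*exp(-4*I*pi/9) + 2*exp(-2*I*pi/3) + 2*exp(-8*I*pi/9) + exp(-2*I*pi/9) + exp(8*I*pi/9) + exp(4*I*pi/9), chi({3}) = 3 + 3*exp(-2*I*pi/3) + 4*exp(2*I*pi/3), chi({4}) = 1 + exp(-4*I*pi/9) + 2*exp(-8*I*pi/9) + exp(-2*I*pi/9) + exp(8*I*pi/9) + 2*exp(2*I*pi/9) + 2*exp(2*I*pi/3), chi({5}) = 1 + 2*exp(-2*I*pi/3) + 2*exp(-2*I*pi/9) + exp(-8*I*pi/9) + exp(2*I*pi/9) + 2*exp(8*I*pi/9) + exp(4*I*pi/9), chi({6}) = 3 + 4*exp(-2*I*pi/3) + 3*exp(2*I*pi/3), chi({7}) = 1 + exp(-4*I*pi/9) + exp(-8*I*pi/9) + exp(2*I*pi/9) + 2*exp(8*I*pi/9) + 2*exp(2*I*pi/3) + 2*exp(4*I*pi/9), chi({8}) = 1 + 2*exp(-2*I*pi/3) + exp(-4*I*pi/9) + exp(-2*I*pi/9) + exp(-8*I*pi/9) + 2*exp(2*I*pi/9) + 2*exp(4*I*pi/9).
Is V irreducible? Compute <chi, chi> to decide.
Not irreducible (reducible): <chi, chi> = 16 > 1.

Solution. <chi, chi> = (1/|G|) sum_C |C| * |chi(C)|^2 = (1/9)[1*|10|^2 + 1*|1 + 2*exp(-4*I*pi/9) + 2*exp(-2*I*pi/9) + exp(8*I*pi/9) + exp(2*I*pi/9) + exp(4*I*pi/9) + 2*exp(2*I*pi/3)|^2 + 1*|1 + 2*exp(-4*I*pi/9) + 2*exp(-2*I*pi/3) + 2*exp(-8*I*pi/9) + exp(-2*I*pi/9) + exp(8*I*pi/9) + exp(4*I*pi/9)|^2 + 1*|3 + 3*exp(-2*I*pi/3) + 4*exp(2*I*pi/3)|^2 + 1*|1 + exp(-4*I*pi/9) + 2*exp(-8*I*pi/9) + exp(-2*I*pi/9) + exp(8*I*pi/9) + 2*exp(2*I*pi/9) + 2*exp(2*I*pi/3)|^2 + 1*|1 + 2*exp(-2*I*pi/3) + 2*exp(-2*I*pi/9) + exp(-8*I*pi/9) + exp(2*I*pi/9) + 2*exp(8*I*pi/9) + exp(4*I*pi/9)|^2 + 1*|3 + 4*exp(-2*I*pi/3) + 3*exp(2*I*pi/3)|^2 + 1*|1 + exp(-4*I*pi/9) + exp(-8*I*pi/9) + exp(2*I*pi/9) + 2*exp(8*I*pi/9) + 2*exp(2*I*pi/3) + 2*exp(4*I*pi/9)|^2 + 1*|1 + 2*exp(-2*I*pi/3) + exp(-4*I*pi/9) + exp(-2*I*pi/9) + exp(-8*I*pi/9) + 2*exp(2*I*pi/9) + 2*exp(4*I*pi/9)|^2]
  = (1/9)[(100) + (16 + 8*exp(-4*I*pi/9) + 9*exp(-2*I*pi/3) + 12*exp(-2*I*pi/9) + 13*exp(-8*I*pi/9) + 13*exp(8*I*pi/9) + 12*exp(2*I*pi/9) + 9*exp(2*I*pi/3) + 8*exp(4*I*pi/9)) + (16 + 12*exp(-4*I*pi/9) + 13*exp(-2*I*pi/9) + 9*exp(-2*I*pi/3) + 8*exp(-8*I*pi/9) + 8*exp(8*I*pi/9) + 9*exp(2*I*pi/3) + 13*exp(2*I*pi/9) + 12*exp(4*I*pi/9)) + (1) + (16 + 13*exp(-4*I*pi/9) + 9*exp(-2*I*pi/3) + 8*exp(-2*I*pi/9) + 12*exp(-8*I*pi/9) + 12*exp(8*I*pi/9) + 8*exp(2*I*pi/9) + 9*exp(2*I*pi/3) + 13*exp(4*I*pi/9)) + (16 + 13*exp(-4*I*pi/9) + 9*exp(-2*I*pi/3) + 8*exp(-2*I*pi/9) + 12*exp(-8*I*pi/9) + 12*exp(8*I*pi/9) + 8*exp(2*I*pi/9) + 9*exp(2*I*pi/3) + 13*exp(4*I*pi/9)) + (1) + (16 + 12*exp(-4*I*pi/9) + 13*exp(-2*I*pi/9) + 9*exp(-2*I*pi/3) + 8*exp(-8*I*pi/9) + 8*exp(8*I*pi/9) + 9*exp(2*I*pi/3) + 13*exp(2*I*pi/9) + 12*exp(4*I*pi/9)) + (16 + 8*exp(-4*I*pi/9) + 9*exp(-2*I*pi/3) + 12*exp(-2*I*pi/9) + 13*exp(-8*I*pi/9) + 13*exp(8*I*pi/9) + 12*exp(2*I*pi/9) + 9*exp(2*I*pi/3) + 8*exp(4*I*pi/9))] = 144/9 = 16.
(Exp terms are combined using exp(i*s)*conj(exp(i*t)) = exp(i*(s-t)), and sums of them are collapsed using the identity that for every m > 1 the m distinct m-th roots of unity sum to 0, e.g. 1 + exp(2*I*pi/3) + exp(-2*I*pi/3) = 0.)
A character is irreducible iff <chi, chi> = 1, so this representation is reducible.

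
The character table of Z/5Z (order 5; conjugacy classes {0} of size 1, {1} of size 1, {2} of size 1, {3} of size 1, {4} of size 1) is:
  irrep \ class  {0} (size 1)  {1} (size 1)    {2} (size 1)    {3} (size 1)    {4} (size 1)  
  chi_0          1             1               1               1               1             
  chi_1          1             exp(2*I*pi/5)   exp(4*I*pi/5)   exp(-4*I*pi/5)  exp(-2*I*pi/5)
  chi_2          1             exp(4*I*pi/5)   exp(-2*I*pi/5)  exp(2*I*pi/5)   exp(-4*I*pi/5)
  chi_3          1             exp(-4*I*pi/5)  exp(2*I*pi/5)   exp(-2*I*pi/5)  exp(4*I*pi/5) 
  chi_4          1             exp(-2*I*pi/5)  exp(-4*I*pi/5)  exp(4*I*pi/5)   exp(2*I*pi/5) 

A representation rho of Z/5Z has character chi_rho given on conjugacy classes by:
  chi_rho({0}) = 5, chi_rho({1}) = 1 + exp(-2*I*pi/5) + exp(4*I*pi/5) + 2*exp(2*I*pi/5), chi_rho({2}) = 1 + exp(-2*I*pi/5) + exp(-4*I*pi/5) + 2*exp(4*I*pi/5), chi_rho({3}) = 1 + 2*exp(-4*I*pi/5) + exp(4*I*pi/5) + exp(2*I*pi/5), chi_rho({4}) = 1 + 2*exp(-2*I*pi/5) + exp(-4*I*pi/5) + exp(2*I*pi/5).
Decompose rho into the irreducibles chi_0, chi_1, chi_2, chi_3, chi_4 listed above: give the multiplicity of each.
Multiplicities: chi_0: 1, chi_1: 2, chi_2: 1, chi_3: 0, chi_4: 1.

Why: Use <chi_rho, chi> = (1/|G|) sum_C |C| * chi_rho(C) * conj(chi(C)) with |G| = 5 for each irreducible chi in the table:
  <chi_rho, chi_0> = (1/5)[1*(5)*conj(1) + 1*(1 + exp(-2*I*pi/5) + exp(4*I*pi/5) + 2*exp(2*I*pi/5))*conj(1) + 1*(1 + exp(-2*I*pi/5) + exp(-4*I*pi/5) + 2*exp(4*I*pi/5))*conj(1) + 1*(1 + 2*exp(-4*I*pi/5) + exp(4*I*pi/5) + exp(2*I*pi/5))*conj(1) + 1*(1 + 2*exp(-2*I*pi/5) + exp(-4*I*pi/5) + exp(2*I*pi/5))*conj(1)]
      = (1/5)[(5) + (1 + exp(-2*I*pi/5) + exp(4*I*pi/5) + 2*exp(2*I*pi/5)) + (1 + exp(-2*I*pi/5) + exp(-4*I*pi/5) + 2*exp(4*I*pi/5)) + (1 + 2*exp(-4*I*pi/5) + exp(4*I*pi/5) + exp(2*I*pi/5)) + (1 + 2*exp(-2*I*pi/5) + exp(-4*I*pi/5) + exp(2*I*pi/5))] = 5/5 = 1
  <chi_rho, chi_1> = (1/5)[1*(5)*conj(1) + 1*(1 + exp(-2*I*pi/5) + exp(4*I*pi/5) + 2*exp(2*I*pi/5))*conj(exp(2*I*pi/5)) + 1*(1 + exp(-2*I*pi/5) + exp(-4*I*pi/5) + 2*exp(4*I*pi/5))*conj(exp(4*I*pi/5)) + 1*(1 + 2*exp(-4*I*pi/5) + exp(4*I*pi/5) + exp(2*I*pi/5))*conj(exp(-4*I*pi/5)) + 1*(1 + 2*exp(-2*I*pi/5) + exp(-4*I*pi/5) + exp(2*I*pi/5))*conj(exp(-2*I*pi/5))]
      = (1/5)[(5) + (2 + exp(-2*I*pi/5) + exp(-4*I*pi/5) + exp(2*I*pi/5)) + (2 + exp(-4*I*pi/5) + exp(4*I*pi/5) + exp(2*I*pi/5)) + (2 + exp(-2*I*pi/5) + exp(-4*I*pi/5) + exp(4*I*pi/5)) + (2 + exp(-2*I*pi/5) + exp(4*I*pi/5) + exp(2*I*pi/5))] = 10/5 = 2
  <chi_rho, chi_2> = (1/5)[1*(5)*conj(1) + 1*(1 + exp(-2*I*pi/5) + exp(4*I*pi/5) + 2*exp(2*I*pi/5))*conj(exp(4*I*pi/5)) + 1*(1 + exp(-2*I*pi/5) + exp(-4*I*pi/5) + 2*exp(4*I*pi/5))*conj(exp(-2*I*pi/5)) + 1*(1 + 2*exp(-4*I*pi/5) + exp(4*I*pi/5) + exp(2*I*pi/5))*conj(exp(2*I*pi/5)) + 1*(1 + 2*exp(-2*I*pi/5) + exp(-4*I*pi/5) + exp(2*I*pi/5))*conj(exp(-4*I*pi/5))]
      = (1/5)[(5) + (1 + 2*exp(-2*I*pi/5) + exp(-4*I*pi/5) + exp(4*I*pi/5)) + (1 + 2*exp(-4*I*pi/5) + exp(-2*I*pi/5) + exp(2*I*pi/5)) + (1 + exp(-2*I*pi/5) + exp(2*I*pi/5) + 2*exp(4*I*pi/5)) + (1 + exp(-4*I*pi/5) + exp(4*I*pi/5) + 2*exp(2*I*pi/5))] = 5/5 = 1
  <chi_rho, chi_3> = (1/5)[1*(5)*conj(1) + 1*(1 + exp(-2*I*pi/5) + exp(4*I*pi/5) + 2*exp(2*I*pi/5))*conj(exp(-4*I*pi/5)) + 1*(1 + exp(-2*I*pi/5) + exp(-4*I*pi/5) + 2*exp(4*I*pi/5))*conj(exp(2*I*pi/5)) + 1*(1 + 2*exp(-4*I*pi/5) + exp(4*I*pi/5) + exp(2*I*pi/5))*conj(exp(-2*I*pi/5)) + 1*(1 + 2*exp(-2*I*pi/5) + exp(-4*I*pi/5) + exp(2*I*pi/5))*conj(exp(4*I*pi/5))]
      = (1/5)[(5) + (2*exp(-4*I*pi/5) + exp(-2*I*pi/5) + exp(4*I*pi/5) + exp(2*I*pi/5)) + (exp(-2*I*pi/5) + exp(-4*I*pi/5) + exp(4*I*pi/5) + 2*exp(2*I*pi/5)) + (2*exp(-2*I*pi/5) + exp(-4*I*pi/5) + exp(4*I*pi/5) + exp(2*I*pi/5)) + (exp(-2*I*pi/5) + exp(-4*I*pi/5) + exp(2*I*pi/5) + 2*exp(4*I*pi/5))] = 0/5 = 0
  <chi_rho, chi_4> = (1/5)[1*(5)*conj(1) + 1*(1 + exp(-2*I*pi/5) + exp(4*I*pi/5) + 2*exp(2*I*pi/5))*conj(exp(-2*I*pi/5)) + 1*(1 + exp(-2*I*pi/5) + exp(-4*I*pi/5) + 2*exp(4*I*pi/5))*conj(exp(-4*I*pi/5)) + 1*(1 + 2*exp(-4*I*pi/5) + exp(4*I*pi/5) + exp(2*I*pi/5))*conj(exp(4*I*pi/5)) + 1*(1 + 2*exp(-2*I*pi/5) + exp(-4*I*pi/5) + exp(2*I*pi/5))*conj(exp(2*I*pi/5))]
      = (1/5)[(5) + (1 + exp(-4*I*pi/5) + exp(2*I*pi/5) + 2*exp(4*I*pi/5)) + (1 + 2*exp(-2*I*pi/5) + exp(4*I*pi/5) + exp(2*I*pi/5)) + (1 + exp(-2*I*pi/5) + exp(-4*I*pi/5) + 2*exp(2*I*pi/5)) + (1 + 2*exp(-4*I*pi/5) + exp(-2*I*pi/5) + exp(4*I*pi/5))] = 5/5 = 1
(Exp terms are combined using exp(i*s)*conj(exp(i*t)) = exp(i*(s-t)), and sums of them are collapsed using the identity that for every m > 1 the m distinct m-th roots of unity sum to 0, e.g. 1 + exp(2*I*pi/3) + exp(-2*I*pi/3) = 0.)
Dimension check: dim(rho) = sum (mult * dim) = 1*1 + 2*1 + 1*1 + 0*1 + 1*1 = 5 = chi_rho(e) = 5.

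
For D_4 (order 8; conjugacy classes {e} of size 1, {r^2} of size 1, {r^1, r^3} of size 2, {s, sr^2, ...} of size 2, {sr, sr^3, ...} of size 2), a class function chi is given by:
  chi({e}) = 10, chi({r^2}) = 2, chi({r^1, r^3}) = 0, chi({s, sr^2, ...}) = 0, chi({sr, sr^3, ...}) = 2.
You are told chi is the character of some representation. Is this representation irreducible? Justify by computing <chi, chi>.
Not irreducible (reducible): <chi, chi> = 14 > 1.

Reasoning: <chi, chi> = (1/|G|) sum_C |C| * |chi(C)|^2 = (1/8)[1*|10|^2 + 1*|2|^2 + 2*|0|^2 + 2*|0|^2 + 2*|2|^2]
  = (1/8)[(100) + (4) + (0) + (0) + (8)] = 112/8 = 14.
A character is irreducible iff <chi, chi> = 1, so this representation is reducible.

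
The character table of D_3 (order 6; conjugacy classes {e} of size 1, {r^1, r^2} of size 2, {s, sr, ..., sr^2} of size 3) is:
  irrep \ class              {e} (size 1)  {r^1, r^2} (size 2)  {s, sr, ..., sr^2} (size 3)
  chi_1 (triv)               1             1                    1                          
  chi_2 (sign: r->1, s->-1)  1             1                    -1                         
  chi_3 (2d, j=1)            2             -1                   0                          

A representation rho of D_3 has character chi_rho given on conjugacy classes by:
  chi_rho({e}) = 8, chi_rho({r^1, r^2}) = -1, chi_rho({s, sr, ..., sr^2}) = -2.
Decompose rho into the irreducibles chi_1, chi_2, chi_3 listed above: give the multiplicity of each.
Multiplicities: chi_1: 0, chi_2: 2, chi_3: 3.

Reasoning: Use <chi_rho, chi> = (1/|G|) sum_C |C| * chi_rho(C) * conj(chi(C)) with |G| = 6 for each irreducible chi in the table:
  <chi_rho, chi_1> = (1/6)[1*(8)*conj(1) + 2*(-1)*conj(1) + 3*(-2)*conj(1)]
      = (1/6)[(8) + (-2) + (-6)] = 0/6 = 0
  <chi_rho, chi_2> = (1/6)[1*(8)*conj(1) + 2*(-1)*conj(1) + 3*(-2)*conj(-1)]
      = (1/6)[(8) + (-2) + (6)] = 12/6 = 2
  <chi_rho, chi_3> = (1/6)[1*(8)*conj(2) + 2*(-1)*conj(-1) + 3*(-2)*conj(0)]
      = (1/6)[(16) + (2) + (0)] = 18/6 = 3
Dimension check: dim(rho) = sum (mult * dim) = 0*1 + 2*1 + 3*2 = 8 = chi_rho(e) = 8.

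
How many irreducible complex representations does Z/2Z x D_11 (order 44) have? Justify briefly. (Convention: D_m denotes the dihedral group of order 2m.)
14

Working: The number of irreducible complex representations of a finite group equals its number of conjugacy classes. For a direct product, #classes(G x H) = #classes(G) * #classes(H). Z/2Z has 2 classes (abelian), D_11 has 7 classes, so 2 * 7 = 14, so Z/2Z x D_11 (order 44) has exactly 14 irreducible complex representations.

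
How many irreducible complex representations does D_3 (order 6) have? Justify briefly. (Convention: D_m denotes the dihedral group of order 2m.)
3

Why: The number of irreducible complex representations of a finite group equals its number of conjugacy classes. D_3 has 3 conjugacy classes ((n+3)/2 for n odd), so D_3 (order 6) has exactly 3 irreducible complex representations.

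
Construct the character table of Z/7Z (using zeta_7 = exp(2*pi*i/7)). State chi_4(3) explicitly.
Character table of Z/7Z (irreps indexed chi_0,...,chi_6 with chi_k(m) = zeta_7^(k*m), zeta_7 = exp(2*pi*i/7)):
  irrep \ class  {0} (size 1)  {1} (size 1)    {2} (size 1)    {3} (size 1)    {4} (size 1)    {5} (size 1)    {6} (size 1)  
  chi_0          1             1               1               1               1               1               1             
  chi_1          1             exp(2*I*pi/7)   exp(4*I*pi/7)   exp(6*I*pi/7)   exp(-6*I*pi/7)  exp(-4*I*pi/7)  exp(-2*I*pi/7)
  chi_2          1             exp(4*I*pi/7)   exp(-6*I*pi/7)  exp(-2*I*pi/7)  exp(2*I*pi/7)   exp(6*I*pi/7)   exp(-4*I*pi/7)
  chi_3          1             exp(6*I*pi/7)   exp(-2*I*pi/7)  exp(4*I*pi/7)   exp(-4*I*pi/7)  exp(2*I*pi/7)   exp(-6*I*pi/7)
  chi_4          1             exp(-6*I*pi/7)  exp(2*I*pi/7)   exp(-4*I*pi/7)  exp(4*I*pi/7)   exp(-2*I*pi/7)  exp(6*I*pi/7) 
  chi_5          1             exp(-4*I*pi/7)  exp(6*I*pi/7)   exp(2*I*pi/7)   exp(-2*I*pi/7)  exp(-6*I*pi/7)  exp(4*I*pi/7) 
  chi_6          1             exp(-2*I*pi/7)  exp(-4*I*pi/7)  exp(-6*I*pi/7)  exp(6*I*pi/7)   exp(4*I*pi/7)   exp(2*I*pi/7) 

Spot check: chi_4(3) = zeta_7^(4*3) = zeta_7^12 = exp(-4*I*pi/7).

Derivation: Z/7Z is abelian, so all 7 irreducible complex representations are 1-dimensional. They are given by chi_k(m) = zeta_7^(k*m) for k = 0,...,6. Row orthogonality: sum_m chi_k(m) conj(chi_l(m)) = 7 * [k = l].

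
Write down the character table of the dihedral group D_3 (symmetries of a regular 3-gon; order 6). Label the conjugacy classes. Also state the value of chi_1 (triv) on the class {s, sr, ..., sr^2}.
Conjugacy classes: {e} of size 1, {r^1, r^2} of size 2, {s, sr, ..., sr^2} of size 3.
Character table:
  irrep \ class              {e} (size 1)  {r^1, r^2} (size 2)  {s, sr, ..., sr^2} (size 3)
  chi_1 (triv)               1             1                    1                          
  chi_2 (sign: r->1, s->-1)  1             1                    -1                         
  chi_3 (2d, j=1)            2             -1                   0                          

Spot check: chi_1 (triv) on {s, sr, ..., sr^2} = 1.

Justification: D_3 has order 2*3 = 6 with 3 conjugacy classes, hence 3 irreducibles. Sum of squared dims 1 + 1 + 4 = 6 = |G|. Linear characters come from the abelianisation; the 2-dimensional irreps have character r^k -> 2*cos(2*pi*j*k/3), reflections -> 0.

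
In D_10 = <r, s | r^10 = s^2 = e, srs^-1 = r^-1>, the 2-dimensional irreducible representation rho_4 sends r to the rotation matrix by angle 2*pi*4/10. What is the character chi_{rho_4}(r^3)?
chi_{rho_4}(r^3) = 2*cos(2*pi*4*3/10) = -1/2 + sqrt(5)/2

rho_4(r^3) is rotation by angle 2*pi*4*3/10, whose trace is 2*cos(2*pi*4*3/10) = -1/2 + sqrt(5)/2.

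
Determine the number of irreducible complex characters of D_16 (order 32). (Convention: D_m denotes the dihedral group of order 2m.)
11

Details: The number of irreducible complex representations of a finite group equals its number of conjugacy classes. D_16 has 11 conjugacy classes (n/2 + 3 for n even), so D_16 (order 32) has exactly 11 irreducible complex representations.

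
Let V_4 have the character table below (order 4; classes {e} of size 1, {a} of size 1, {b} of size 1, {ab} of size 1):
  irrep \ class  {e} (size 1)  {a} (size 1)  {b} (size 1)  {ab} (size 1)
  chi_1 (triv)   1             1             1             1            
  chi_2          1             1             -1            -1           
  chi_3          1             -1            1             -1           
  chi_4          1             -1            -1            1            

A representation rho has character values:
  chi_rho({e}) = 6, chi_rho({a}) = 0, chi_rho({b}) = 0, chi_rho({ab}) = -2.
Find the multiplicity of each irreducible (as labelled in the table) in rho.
Multiplicities: chi_1: 1, chi_2: 2, chi_3: 2, chi_4: 1.

Argument: Use <chi_rho, chi> = (1/|G|) sum_C |C| * chi_rho(C) * conj(chi(C)) with |G| = 4 for each irreducible chi in the table:
  <chi_rho, chi_1> = (1/4)[1*(6)*conj(1) + 1*(0)*conj(1) + 1*(0)*conj(1) + 1*(-2)*conj(1)]
      = (1/4)[(6) + (0) + (0) + (-2)] = 4/4 = 1
  <chi_rho, chi_2> = (1/4)[1*(6)*conj(1) + 1*(0)*conj(1) + 1*(0)*conj(-1) + 1*(-2)*conj(-1)]
      = (1/4)[(6) + (0) + (0) + (2)] = 8/4 = 2
  <chi_rho, chi_3> = (1/4)[1*(6)*conj(1) + 1*(0)*conj(-1) + 1*(0)*conj(1) + 1*(-2)*conj(-1)]
      = (1/4)[(6) + (0) + (0) + (2)] = 8/4 = 2
  <chi_rho, chi_4> = (1/4)[1*(6)*conj(1) + 1*(0)*conj(-1) + 1*(0)*conj(-1) + 1*(-2)*conj(1)]
      = (1/4)[(6) + (0) + (0) + (-2)] = 4/4 = 1
Dimension check: dim(rho) = sum (mult * dim) = 1*1 + 2*1 + 2*1 + 1*1 = 6 = chi_rho(e) = 6.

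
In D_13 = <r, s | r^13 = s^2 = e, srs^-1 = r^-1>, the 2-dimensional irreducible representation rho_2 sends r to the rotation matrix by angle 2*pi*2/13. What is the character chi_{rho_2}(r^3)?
chi_{rho_2}(r^3) = 2*cos(2*pi*2*3/13) = -2*cos(pi/13)

Argument: rho_2(r^3) is rotation by angle 2*pi*2*3/13, whose trace is 2*cos(2*pi*2*3/13) = -2*cos(pi/13).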